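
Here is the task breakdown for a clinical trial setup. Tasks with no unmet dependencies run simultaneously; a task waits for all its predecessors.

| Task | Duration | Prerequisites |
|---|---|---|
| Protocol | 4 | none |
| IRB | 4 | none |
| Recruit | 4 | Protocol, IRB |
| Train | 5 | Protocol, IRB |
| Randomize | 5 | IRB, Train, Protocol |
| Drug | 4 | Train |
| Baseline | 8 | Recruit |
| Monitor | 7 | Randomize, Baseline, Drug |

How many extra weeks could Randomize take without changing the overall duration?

Protocol→Recruit→Baseline→Monitor = 4+4+8+7 = 23 sets the makespan at 23 weeks.
Randomize finishes as early as 14 and must finish by 16.
Float = 23 − 21 = 2.

2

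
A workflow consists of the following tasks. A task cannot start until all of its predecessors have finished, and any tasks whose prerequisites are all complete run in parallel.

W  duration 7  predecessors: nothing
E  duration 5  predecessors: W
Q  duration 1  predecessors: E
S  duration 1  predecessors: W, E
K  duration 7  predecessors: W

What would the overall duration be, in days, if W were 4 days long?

Critical path before the change: W→K = 7+7 = 14 giving 14 days.
Since W is critical, the -3 change carries straight to that chain (now 11 days).
No other chain overtakes it, so the finish is 11 days.

11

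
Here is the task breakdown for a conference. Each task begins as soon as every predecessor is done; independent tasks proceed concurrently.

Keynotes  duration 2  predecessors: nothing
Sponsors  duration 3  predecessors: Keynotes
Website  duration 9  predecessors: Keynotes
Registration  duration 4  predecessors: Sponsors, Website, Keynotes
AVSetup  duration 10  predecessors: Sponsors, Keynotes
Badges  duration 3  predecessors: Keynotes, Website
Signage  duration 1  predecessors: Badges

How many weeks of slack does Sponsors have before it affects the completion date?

Keynotes→Sponsors→AVSetup = 2+3+10 = 15 sets the makespan at 15 weeks.
The longest chain containing Sponsors totals 15 weeks.
Float = 15 − 15 = 0.

0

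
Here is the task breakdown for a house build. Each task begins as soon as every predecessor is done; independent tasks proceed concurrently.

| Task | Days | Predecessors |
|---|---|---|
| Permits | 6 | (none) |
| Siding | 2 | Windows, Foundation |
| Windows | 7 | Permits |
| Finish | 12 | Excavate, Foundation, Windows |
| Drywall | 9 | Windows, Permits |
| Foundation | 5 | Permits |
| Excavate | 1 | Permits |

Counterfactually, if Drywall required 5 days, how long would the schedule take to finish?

25

Actual critical path: Permits→Windows→Finish = 6+7+12 = 25 ⇒ 25 days.
Drywall has 3 days of float (longest path through it is 22).
That remains the longest chain; total 25 days.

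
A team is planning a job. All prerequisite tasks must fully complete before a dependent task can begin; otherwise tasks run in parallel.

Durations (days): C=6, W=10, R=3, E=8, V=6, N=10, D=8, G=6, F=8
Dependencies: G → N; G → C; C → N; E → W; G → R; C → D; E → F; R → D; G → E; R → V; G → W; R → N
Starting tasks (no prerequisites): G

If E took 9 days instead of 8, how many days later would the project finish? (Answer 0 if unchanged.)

As given, the longest chain is G→E→W = 6+8+10 = 24, so the finish is 24 days.
E is on the critical path; changing it to 9 makes that path 25 days.
No other chain overtakes it, so the finish is 25 days.
Change in finish: 25 − 24 = +1 days.

1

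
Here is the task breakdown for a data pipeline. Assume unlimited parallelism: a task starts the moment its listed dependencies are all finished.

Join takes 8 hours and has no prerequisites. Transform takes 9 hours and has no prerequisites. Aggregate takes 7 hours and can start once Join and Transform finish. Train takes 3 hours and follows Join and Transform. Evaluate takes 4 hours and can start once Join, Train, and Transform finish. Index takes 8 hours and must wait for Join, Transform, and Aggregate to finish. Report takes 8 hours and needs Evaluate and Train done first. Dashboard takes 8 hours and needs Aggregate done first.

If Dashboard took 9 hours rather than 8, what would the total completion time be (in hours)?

As given, the longest chain is Transform→Aggregate→Dashboard = 9+7+8 = 24, so the finish is 24 hours.
Since Dashboard is critical, the +1 change carries straight to that chain (now 25 hours).
That remains the longest chain; total 25 hours.

25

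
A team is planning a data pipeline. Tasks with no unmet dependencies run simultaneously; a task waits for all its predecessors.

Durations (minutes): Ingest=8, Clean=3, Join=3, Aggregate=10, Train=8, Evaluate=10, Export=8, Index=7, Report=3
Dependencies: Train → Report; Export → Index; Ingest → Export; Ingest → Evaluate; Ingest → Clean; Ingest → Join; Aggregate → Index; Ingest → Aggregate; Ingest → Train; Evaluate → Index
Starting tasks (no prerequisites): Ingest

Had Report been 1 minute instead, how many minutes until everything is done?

25

Actual critical path: Ingest→Aggregate→Index = 8+10+7 = 25 ⇒ 25 minutes.
Report has 6 minutes of float (longest path through it is 19).
The critical path is still Ingest→Aggregate→Index; finish is now 25 minutes.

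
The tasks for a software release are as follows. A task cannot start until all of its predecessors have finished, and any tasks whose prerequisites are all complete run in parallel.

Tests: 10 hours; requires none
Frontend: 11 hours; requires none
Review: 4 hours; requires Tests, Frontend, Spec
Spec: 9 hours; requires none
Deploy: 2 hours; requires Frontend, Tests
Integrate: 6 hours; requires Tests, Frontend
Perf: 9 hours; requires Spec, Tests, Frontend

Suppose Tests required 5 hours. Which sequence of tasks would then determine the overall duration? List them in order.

Frontend, Perf

Critical path before the change: Frontend→Perf = 11+9 = 20 giving 20 hours.
Tests is off the critical path — its longest chain is 19 hours, giving 1 of slack.
That remains the longest chain; total 20 hours.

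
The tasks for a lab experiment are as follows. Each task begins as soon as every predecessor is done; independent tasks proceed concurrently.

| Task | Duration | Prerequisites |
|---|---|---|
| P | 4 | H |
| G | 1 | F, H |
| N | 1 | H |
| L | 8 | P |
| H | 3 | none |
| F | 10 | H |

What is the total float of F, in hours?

1

The longest chain is H→P→L = 3+4+8 = 15; overall finish 15 hours.
The longest chain containing F totals 14 hours.
Slack of F = 4 − 3 = 1 hour.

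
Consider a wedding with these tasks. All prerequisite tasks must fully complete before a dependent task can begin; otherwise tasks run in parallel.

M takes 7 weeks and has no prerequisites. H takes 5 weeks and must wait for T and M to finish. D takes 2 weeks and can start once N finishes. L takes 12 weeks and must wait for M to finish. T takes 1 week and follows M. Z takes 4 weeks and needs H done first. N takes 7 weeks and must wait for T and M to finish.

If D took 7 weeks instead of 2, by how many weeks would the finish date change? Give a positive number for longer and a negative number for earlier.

3

The binding path is M→L = 7+12 = 19; finish at 19 weeks.
D is off the critical path — its longest chain is 17 weeks, giving 2 of slack.
New critical path: M→T→N→D = 7+1+7+7 = 22 ⇒ 22 weeks.
Change in finish: 22 − 19 = +3 weeks.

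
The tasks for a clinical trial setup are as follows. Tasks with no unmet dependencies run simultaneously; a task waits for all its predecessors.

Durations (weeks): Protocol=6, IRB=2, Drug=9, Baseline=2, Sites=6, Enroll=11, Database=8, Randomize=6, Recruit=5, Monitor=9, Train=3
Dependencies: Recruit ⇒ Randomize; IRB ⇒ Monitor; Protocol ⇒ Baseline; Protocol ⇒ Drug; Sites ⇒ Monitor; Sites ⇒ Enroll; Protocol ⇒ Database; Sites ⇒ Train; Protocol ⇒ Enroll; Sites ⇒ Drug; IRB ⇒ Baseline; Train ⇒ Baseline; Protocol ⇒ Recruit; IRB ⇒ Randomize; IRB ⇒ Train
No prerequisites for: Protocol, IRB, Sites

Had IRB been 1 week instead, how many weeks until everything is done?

Actual critical path: Protocol→Recruit→Randomize = 6+5+6 = 17 ⇒ 17 weeks.
IRB has 6 weeks of float (longest path through it is 11).
No other chain overtakes it, so the finish is 17 weeks.

17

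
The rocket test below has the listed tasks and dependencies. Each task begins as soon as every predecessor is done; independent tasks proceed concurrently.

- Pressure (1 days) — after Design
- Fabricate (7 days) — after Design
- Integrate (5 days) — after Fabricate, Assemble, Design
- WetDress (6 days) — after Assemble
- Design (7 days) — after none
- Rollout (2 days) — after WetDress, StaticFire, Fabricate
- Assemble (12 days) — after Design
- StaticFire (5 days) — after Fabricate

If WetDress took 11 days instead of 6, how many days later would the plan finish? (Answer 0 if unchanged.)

The binding path is Design→Assemble→WetDress→Rollout = 7+12+6+2 = 27; finish at 27 days.
WetDress lies on that path, so at 11 days the path becomes 32 days.
The critical path is still Design→Assemble→WetDress→Rollout; finish is now 32 days.
Change in finish: 32 − 27 = +5 days.

5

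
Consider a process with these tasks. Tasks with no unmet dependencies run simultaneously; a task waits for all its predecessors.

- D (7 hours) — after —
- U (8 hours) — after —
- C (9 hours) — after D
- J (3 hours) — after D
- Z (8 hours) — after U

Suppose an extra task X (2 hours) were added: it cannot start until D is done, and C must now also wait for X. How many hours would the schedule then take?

18

Originally the schedule takes 16 hours.
With X inserted, C now waits for max(D, X).
New critical path: D→X→C = 7+2+9 = 18 ⇒ 18 hours.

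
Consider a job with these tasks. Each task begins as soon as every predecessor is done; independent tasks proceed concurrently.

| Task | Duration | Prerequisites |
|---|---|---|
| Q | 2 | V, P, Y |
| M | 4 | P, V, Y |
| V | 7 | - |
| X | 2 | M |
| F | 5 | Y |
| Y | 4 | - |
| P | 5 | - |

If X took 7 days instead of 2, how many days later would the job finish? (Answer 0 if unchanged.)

Baseline: V→M→X = 7+4+2 = 13 → 13 days.
Since X is critical, the +5 change carries straight to that chain (now 18 days).
No other chain overtakes it, so the finish is 18 days.
Change in finish: 18 − 13 = +5 days.

5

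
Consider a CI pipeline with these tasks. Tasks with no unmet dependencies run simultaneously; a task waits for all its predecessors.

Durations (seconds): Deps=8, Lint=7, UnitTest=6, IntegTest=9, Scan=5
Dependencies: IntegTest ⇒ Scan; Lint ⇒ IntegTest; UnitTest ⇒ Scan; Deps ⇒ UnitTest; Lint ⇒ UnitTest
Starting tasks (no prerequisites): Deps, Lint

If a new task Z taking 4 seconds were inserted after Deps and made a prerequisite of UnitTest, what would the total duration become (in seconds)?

23

Originally the job takes 21 seconds.
With Z inserted, UnitTest now waits for max(Deps, Lint, Z).
New critical path: Deps→Z→UnitTest→Scan = 8+4+6+5 = 23 ⇒ 23 seconds.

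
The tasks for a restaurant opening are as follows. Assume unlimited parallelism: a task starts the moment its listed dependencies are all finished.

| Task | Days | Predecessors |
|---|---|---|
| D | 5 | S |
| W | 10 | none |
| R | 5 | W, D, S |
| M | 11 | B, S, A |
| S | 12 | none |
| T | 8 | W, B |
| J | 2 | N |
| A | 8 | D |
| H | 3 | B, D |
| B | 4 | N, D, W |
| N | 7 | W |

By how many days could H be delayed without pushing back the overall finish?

12

Critical path: S→D→A→M = 12+5+8+11 = 36, so the finish is 36 days.
Longest path through H: 24 days (earliest finish 24, latest finish 36).
Slack of H = 33 − 21 = 12 days.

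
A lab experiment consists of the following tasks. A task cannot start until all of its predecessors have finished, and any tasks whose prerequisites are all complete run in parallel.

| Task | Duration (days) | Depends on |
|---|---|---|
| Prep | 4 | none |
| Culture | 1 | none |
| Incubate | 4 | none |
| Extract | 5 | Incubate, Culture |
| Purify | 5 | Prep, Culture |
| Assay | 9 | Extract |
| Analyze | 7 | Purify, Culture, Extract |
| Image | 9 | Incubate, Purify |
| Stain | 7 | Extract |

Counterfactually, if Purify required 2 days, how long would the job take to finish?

18

Critical path before the change: Prep→Purify→Image = 4+5+9 = 18 giving 18 days.
Purify is on the critical path; changing it to 2 makes that path 15 days.
The binding chain switches to Incubate→Extract→Assay = 4+5+9 = 18; finish 18 days.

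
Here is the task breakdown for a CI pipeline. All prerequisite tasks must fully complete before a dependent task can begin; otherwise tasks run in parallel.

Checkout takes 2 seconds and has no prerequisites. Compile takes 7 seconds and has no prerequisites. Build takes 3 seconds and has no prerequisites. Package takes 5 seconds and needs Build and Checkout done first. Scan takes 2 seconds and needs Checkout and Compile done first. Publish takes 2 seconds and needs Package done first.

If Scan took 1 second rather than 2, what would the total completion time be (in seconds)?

As given, the longest chain is Build→Package→Publish = 3+5+2 = 10, so the finish is 10 seconds.
The longest path through Scan is only 9 seconds, so Scan has float 1.
The critical path is still Build→Package→Publish; finish is now 10 seconds.

10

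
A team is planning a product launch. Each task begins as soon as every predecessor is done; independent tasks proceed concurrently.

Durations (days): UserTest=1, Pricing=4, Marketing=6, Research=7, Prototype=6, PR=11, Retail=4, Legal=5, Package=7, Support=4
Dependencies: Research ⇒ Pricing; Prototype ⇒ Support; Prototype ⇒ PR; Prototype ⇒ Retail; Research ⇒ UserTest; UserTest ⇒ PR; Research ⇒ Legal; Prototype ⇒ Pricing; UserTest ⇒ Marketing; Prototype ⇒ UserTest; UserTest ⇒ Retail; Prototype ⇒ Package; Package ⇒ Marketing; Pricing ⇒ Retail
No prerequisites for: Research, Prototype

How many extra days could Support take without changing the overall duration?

Research→UserTest→PR = 7+1+11 = 19 sets the makespan at 19 days.
The longest chain containing Support totals 10 days.
So Support can slip 19 − 10 = 9 days.

9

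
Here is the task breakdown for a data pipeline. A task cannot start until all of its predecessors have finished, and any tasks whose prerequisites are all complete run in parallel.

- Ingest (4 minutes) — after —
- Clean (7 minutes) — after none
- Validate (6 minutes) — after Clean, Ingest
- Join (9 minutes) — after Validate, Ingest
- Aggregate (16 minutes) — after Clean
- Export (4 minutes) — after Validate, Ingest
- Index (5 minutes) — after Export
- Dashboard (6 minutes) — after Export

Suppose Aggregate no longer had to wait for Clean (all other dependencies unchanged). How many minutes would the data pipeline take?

With the dependency in place, Clean→Validate→Export→Dashboard = 7+6+4+6 = 23 sets the finish at 23 minutes.
Without Clean→Aggregate, Aggregate's earliest start moves from 7 to 0.
The longest chain is now Clean→Validate→Export→Dashboard = 7+6+4+6 = 23, so the data pipeline takes 23 minutes.

23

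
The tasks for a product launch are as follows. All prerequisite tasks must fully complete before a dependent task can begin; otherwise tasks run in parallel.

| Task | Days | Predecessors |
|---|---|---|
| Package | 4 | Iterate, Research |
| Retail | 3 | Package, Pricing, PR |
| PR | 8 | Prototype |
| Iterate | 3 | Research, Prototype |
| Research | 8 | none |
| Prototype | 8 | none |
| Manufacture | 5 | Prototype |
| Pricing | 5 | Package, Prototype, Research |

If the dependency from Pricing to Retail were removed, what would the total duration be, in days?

20

Before: longest chain Research→Iterate→Package→Pricing→Retail = 8+3+4+5+3 = 23, finish 23.
Without Pricing→Retail, Retail's earliest start moves from 20 to 16.
After: Research→Iterate→Package→Pricing = 8+3+4+5 = 20 → 20 days.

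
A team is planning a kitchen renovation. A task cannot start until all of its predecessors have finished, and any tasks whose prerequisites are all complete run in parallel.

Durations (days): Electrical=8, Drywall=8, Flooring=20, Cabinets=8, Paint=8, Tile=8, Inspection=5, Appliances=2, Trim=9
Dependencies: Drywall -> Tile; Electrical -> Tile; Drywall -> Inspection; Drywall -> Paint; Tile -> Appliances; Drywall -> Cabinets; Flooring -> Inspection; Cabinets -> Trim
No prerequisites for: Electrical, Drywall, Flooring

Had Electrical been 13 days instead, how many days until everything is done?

Baseline: Drywall→Cabinets→Trim = 8+8+9 = 25 → 25 days.
The longest path through Electrical is only 18 days, so Electrical has float 7.
The critical path is still Drywall→Cabinets→Trim; finish is now 25 days.

25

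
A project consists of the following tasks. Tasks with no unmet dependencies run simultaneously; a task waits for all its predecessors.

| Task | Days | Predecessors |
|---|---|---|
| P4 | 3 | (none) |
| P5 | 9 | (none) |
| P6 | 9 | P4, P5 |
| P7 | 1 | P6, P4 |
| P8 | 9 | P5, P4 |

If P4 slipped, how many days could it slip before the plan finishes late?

6

Critical path: P5→P6→P7 = 9+9+1 = 19, so the finish is 19 days.
Longest path through P4: 13 days (earliest finish 3, latest finish 9).
Float = 19 − 13 = 6.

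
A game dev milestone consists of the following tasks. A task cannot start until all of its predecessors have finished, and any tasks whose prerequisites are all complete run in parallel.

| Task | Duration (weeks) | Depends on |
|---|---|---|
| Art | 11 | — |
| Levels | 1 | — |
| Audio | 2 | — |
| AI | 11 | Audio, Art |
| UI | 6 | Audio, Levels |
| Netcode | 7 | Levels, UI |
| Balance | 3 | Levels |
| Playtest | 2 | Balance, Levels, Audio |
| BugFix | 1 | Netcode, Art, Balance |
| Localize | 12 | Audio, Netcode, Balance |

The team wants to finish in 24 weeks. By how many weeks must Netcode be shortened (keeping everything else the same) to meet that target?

3

Current finish: 27 weeks; target: 24.
Netcode is on every critical path, so each week cut from Netcode cuts the finish by one (this holds down to a finish of 22).
Need 27 − 24 = 3 weeks off Netcode → Netcode becomes 4 weeks, finish becomes 24.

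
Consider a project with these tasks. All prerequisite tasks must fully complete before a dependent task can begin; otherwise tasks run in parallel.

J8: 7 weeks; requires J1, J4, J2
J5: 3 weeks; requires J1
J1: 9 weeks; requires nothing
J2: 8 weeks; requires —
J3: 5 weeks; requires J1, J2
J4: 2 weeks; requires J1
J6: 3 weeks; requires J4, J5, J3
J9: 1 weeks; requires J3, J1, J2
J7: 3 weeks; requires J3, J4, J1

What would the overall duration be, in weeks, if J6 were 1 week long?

18

Critical path before the change: J1→J4→J8 = 9+2+7 = 18 giving 18 weeks.
J6 has 1 week of float (longest path through it is 17).
The critical path is still J1→J4→J8; finish is now 18 weeks.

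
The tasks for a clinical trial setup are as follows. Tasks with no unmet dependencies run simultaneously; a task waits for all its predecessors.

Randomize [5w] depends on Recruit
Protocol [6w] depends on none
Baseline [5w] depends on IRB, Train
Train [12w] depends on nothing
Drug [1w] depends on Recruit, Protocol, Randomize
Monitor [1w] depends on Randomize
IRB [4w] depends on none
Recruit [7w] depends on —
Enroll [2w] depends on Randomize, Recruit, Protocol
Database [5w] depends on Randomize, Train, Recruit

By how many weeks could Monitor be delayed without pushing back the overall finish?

4

Critical path: Recruit→Randomize→Database = 7+5+5 = 17, so the finish is 17 weeks.
Monitor finishes as early as 13 and must finish by 17.
So Monitor can slip 17 − 13 = 4 weeks.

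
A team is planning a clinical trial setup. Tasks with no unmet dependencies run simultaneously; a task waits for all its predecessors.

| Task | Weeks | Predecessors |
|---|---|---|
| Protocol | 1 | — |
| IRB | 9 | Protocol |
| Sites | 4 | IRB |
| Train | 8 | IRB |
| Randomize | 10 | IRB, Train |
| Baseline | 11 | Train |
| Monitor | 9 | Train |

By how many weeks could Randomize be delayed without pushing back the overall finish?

Protocol→IRB→Train→Baseline = 1+9+8+11 = 29 sets the makespan at 29 weeks.
Randomize finishes as early as 28 and must finish by 29.
Slack of Randomize = 19 − 18 = 1 week.

1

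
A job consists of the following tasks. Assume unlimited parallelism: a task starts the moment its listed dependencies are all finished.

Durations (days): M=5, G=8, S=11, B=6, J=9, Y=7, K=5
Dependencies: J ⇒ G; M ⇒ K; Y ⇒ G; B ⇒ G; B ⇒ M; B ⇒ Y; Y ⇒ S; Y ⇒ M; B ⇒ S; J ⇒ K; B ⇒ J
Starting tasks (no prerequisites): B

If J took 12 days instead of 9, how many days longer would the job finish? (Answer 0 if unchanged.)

2

Actual critical path: B→Y→S = 6+7+11 = 24 ⇒ 24 days.
J is off the critical path — its longest chain is 23 days, giving 1 of slack.
Now B→J→G = 6+12+8 = 26 is longest, so the finish becomes 26 days.
Change in finish: 26 − 24 = +2 days.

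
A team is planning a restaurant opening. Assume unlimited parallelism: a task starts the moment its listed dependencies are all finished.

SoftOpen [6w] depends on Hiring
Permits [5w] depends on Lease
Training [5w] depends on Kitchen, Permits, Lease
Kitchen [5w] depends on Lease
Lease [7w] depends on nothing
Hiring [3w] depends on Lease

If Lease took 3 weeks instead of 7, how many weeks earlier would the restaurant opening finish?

Actual critical path: Lease→Permits→Training = 7+5+5 = 17 ⇒ 17 weeks.
Lease is on the critical path; changing it to 3 makes that path 13 weeks.
That remains the longest chain; total 13 weeks.
Change in finish: 13 − 17 = -4 weeks.

4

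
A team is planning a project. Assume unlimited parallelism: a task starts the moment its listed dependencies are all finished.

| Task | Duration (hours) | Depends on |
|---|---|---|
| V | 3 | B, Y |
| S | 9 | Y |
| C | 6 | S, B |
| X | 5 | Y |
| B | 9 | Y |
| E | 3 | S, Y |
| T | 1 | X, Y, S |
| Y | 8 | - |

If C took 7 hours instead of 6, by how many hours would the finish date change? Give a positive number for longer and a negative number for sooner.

1

The binding path is Y→B→C = 8+9+6 = 23; finish at 23 hours.
Since C is critical, the +1 change carries straight to that chain (now 24 hours).
No other chain overtakes it, so the finish is 24 hours.
Change in finish: 24 − 23 = +1 hours.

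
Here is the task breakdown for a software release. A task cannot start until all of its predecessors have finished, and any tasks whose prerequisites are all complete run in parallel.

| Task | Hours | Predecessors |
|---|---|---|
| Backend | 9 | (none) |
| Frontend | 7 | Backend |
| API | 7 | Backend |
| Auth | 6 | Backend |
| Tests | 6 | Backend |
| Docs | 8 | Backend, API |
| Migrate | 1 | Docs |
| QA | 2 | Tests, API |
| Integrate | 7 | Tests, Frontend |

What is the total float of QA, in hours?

Critical path: Backend→API→Docs→Migrate = 9+7+8+1 = 25, so the finish is 25 hours.
QA finishes as early as 18 and must finish by 25.
So QA can slip 25 − 18 = 7 hours.

7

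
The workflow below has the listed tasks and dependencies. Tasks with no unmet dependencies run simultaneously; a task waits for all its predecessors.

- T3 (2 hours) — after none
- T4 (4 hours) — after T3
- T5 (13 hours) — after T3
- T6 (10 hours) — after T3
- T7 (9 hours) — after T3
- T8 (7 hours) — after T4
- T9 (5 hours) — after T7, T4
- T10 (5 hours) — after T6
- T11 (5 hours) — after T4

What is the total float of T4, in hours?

T3→T6→T10 = 2+10+5 = 17 sets the makespan at 17 hours.
Longest path through T4: 13 hours (earliest finish 6, latest finish 10).
Float = 17 − 13 = 4.

4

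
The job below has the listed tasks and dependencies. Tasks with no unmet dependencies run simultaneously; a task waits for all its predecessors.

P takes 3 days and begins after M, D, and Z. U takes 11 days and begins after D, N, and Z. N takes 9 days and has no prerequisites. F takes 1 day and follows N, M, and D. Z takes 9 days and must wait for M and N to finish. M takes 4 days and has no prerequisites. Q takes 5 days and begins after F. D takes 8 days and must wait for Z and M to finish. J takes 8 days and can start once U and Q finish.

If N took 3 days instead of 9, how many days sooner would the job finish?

5

Critical path before the change: N→Z→D→U→J = 9+9+8+11+8 = 45 giving 45 days.
N lies on that path, so at 3 days the path becomes 39 days.
New critical path: M→Z→D→U→J = 4+9+8+11+8 = 40 ⇒ 40 days.
Change in finish: 40 − 45 = -5 days.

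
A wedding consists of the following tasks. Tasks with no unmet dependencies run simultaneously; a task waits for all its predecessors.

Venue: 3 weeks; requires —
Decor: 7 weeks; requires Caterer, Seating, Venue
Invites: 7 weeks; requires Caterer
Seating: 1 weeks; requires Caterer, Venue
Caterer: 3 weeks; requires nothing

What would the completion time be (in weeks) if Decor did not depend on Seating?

Original critical path: Venue→Seating→Decor = 3+1+7 = 11 ⇒ 11 weeks.
Without Seating→Decor, Decor's earliest start moves from 4 to 3.
After: Venue→Decor = 3+7 = 10 → 10 weeks.

10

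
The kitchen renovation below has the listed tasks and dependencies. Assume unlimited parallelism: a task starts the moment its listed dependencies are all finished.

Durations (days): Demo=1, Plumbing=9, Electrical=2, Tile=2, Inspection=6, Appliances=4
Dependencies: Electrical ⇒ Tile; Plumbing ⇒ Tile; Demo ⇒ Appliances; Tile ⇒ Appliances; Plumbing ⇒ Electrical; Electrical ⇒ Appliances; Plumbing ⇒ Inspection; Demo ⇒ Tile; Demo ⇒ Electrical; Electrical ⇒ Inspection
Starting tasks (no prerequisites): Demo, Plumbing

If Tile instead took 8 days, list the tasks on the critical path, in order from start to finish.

Critical path before the change: Plumbing→Electrical→Tile→Appliances = 9+2+2+4 = 17 giving 17 days.
Since Tile is critical, the +6 change carries straight to that chain (now 23 days).
No other chain overtakes it, so the finish is 23 days.

Plumbing, Electrical, Tile, Appliances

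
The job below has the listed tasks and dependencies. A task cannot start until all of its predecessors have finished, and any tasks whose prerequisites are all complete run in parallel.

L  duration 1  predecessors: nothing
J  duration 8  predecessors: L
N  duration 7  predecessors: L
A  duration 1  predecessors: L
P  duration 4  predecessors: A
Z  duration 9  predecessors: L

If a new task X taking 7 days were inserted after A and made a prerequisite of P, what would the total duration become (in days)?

13

Originally the job takes 10 days.
With X inserted, P now waits for max(A, X).
New critical path: L→A→X→P = 1+1+7+4 = 13 ⇒ 13 days.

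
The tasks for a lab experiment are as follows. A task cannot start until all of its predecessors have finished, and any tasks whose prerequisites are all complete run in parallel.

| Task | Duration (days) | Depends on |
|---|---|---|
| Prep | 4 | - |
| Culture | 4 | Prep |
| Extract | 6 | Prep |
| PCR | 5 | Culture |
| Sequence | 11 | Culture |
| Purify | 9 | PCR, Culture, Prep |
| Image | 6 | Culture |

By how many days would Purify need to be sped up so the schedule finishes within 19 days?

3

Current finish: 22 days; target: 19.
Purify is on every critical path, so each day cut from Purify cuts the finish by one (this holds down to a finish of 19).
Need 22 − 19 = 3 days off Purify → Purify becomes 6 days, finish becomes 19.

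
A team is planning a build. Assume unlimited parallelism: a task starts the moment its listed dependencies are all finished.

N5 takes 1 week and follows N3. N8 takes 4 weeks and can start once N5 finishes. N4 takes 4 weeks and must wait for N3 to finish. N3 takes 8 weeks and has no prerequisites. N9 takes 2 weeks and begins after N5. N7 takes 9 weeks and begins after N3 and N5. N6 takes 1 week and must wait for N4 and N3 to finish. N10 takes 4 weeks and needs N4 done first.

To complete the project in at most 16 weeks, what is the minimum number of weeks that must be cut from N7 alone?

2

Current finish: 18 weeks; target: 16.
N7 is on every critical path, so each week cut from N7 cuts the finish by one (this holds down to a finish of 16).
Need 18 − 16 = 2 weeks off N7 → N7 becomes 7 weeks, finish becomes 16.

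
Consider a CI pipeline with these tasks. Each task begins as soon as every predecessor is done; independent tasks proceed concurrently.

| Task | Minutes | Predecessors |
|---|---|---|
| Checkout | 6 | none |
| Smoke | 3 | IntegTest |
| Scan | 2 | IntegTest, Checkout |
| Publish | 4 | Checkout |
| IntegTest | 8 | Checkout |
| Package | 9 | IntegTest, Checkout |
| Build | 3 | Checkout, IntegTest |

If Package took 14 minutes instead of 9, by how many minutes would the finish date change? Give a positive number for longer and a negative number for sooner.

5

The binding path is Checkout→IntegTest→Package = 6+8+9 = 23; finish at 23 minutes.
Package is on the critical path; changing it to 14 makes that path 28 minutes.
No other chain overtakes it, so the finish is 28 minutes.
Change in finish: 28 − 23 = +5 minutes.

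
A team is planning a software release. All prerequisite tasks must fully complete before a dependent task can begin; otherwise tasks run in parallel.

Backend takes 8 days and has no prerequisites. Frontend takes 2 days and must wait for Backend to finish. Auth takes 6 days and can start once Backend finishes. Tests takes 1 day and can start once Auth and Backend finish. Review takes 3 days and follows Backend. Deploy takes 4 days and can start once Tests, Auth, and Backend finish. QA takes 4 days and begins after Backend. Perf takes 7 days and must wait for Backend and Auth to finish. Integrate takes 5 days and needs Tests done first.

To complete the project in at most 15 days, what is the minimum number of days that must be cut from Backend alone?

6

Current finish: 21 days; target: 15.
Backend is on every critical path, so each day cut from Backend cuts the finish by one (this holds down to a finish of 14).
Need 21 − 15 = 6 days off Backend → Backend becomes 2 days, finish becomes 15.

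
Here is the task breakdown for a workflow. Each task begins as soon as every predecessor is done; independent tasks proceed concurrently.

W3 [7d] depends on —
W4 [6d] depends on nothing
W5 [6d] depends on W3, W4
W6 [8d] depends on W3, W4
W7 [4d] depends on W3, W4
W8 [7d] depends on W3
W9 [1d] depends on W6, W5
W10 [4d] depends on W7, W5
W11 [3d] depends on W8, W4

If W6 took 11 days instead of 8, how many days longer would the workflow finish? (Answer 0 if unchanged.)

The binding path is W3→W5→W10 = 7+6+4 = 17; finish at 17 days.
W6 has 1 day of float (longest path through it is 16).
New critical path: W3→W6→W9 = 7+11+1 = 19 ⇒ 19 days.
Change in finish: 19 − 17 = +2 days.

2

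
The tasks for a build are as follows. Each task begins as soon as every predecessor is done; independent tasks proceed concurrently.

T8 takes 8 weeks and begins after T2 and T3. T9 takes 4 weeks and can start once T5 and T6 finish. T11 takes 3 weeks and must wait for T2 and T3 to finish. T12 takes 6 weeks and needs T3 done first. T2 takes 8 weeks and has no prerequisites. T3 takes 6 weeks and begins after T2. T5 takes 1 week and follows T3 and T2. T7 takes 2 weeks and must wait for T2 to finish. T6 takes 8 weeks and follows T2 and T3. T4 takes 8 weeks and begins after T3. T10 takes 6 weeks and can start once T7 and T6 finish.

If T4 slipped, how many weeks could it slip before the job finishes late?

6

T2→T3→T6→T10 = 8+6+8+6 = 28 sets the makespan at 28 weeks.
T4 finishes as early as 22 and must finish by 28.
So T4 can slip 28 − 22 = 6 weeks.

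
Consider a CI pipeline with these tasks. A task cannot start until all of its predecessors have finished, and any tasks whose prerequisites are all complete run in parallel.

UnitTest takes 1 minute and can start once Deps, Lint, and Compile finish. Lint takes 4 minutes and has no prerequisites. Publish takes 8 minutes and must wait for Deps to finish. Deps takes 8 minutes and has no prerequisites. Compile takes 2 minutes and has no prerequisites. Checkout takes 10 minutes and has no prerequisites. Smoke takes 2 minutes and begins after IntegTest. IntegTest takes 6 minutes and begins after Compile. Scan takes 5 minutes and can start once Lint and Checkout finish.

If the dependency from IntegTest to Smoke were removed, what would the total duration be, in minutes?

Original critical path: Deps→Publish = 8+8 = 16 ⇒ 16 minutes.
Without IntegTest→Smoke, Smoke's earliest start moves from 8 to 0.
The longest chain is now Deps→Publish = 8+8 = 16, so the project takes 16 minutes.

16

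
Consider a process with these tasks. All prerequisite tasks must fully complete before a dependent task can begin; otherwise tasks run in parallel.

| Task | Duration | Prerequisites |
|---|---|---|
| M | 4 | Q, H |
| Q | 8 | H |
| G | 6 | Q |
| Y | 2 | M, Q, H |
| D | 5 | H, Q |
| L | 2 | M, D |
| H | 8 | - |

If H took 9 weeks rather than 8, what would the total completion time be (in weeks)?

Baseline: H→Q→D→L = 8+8+5+2 = 23 → 23 weeks.
Since H is critical, the +1 change carries straight to that chain (now 24 weeks).
That remains the longest chain; total 24 weeks.

24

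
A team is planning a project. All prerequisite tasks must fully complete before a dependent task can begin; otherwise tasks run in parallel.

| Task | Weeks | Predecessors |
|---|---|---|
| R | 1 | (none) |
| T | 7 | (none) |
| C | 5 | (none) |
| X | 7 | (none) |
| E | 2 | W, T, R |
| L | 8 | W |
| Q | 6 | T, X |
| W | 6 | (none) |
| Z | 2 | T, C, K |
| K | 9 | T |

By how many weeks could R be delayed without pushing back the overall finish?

15

Critical path: T→K→Z = 7+9+2 = 18, so the finish is 18 weeks.
Longest path through R: 3 weeks (earliest finish 1, latest finish 16).
So R can slip 16 − 1 = 15 weeks.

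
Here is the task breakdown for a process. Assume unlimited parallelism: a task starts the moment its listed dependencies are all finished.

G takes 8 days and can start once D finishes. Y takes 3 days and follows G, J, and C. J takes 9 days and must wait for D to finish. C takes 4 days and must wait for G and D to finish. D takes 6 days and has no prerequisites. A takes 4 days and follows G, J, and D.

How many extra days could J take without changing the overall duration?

Critical path: D→G→C→Y = 6+8+4+3 = 21, so the finish is 21 days.
J finishes as early as 15 and must finish by 17.
Slack of J = 8 − 6 = 2 days.

2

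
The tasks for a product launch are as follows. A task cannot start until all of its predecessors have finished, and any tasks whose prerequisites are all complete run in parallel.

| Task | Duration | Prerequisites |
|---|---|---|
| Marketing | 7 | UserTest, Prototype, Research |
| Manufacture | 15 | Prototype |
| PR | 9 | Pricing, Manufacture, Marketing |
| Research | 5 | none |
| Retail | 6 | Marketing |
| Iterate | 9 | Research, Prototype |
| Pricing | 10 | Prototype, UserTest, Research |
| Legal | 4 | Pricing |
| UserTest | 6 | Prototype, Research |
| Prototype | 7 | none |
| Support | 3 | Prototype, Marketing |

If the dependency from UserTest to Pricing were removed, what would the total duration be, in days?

31

Before: longest chain Prototype→UserTest→Pricing→PR = 7+6+10+9 = 32, finish 32.
Without UserTest→Pricing, Pricing's earliest start moves from 13 to 7.
After: Prototype→Manufacture→PR = 7+15+9 = 31 → 31 days.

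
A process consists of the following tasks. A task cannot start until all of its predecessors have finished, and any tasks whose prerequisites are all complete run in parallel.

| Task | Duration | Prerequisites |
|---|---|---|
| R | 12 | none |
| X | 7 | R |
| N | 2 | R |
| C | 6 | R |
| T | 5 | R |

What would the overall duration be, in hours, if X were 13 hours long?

25

Actual critical path: R→X = 12+7 = 19 ⇒ 19 hours.
X is on the critical path; changing it to 13 makes that path 25 hours.
No other chain overtakes it, so the finish is 25 hours.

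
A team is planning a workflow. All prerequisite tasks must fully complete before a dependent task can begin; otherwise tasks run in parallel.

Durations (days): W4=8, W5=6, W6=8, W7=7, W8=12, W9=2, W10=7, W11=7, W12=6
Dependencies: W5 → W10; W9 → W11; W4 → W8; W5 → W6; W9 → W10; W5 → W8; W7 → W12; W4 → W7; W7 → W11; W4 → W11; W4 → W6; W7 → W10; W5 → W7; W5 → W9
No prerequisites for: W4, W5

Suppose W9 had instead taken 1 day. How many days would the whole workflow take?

22

The binding path is W4→W7→W10 = 8+7+7 = 22; finish at 22 days.
W9 has 7 days of float (longest path through it is 15).
That remains the longest chain; total 22 days.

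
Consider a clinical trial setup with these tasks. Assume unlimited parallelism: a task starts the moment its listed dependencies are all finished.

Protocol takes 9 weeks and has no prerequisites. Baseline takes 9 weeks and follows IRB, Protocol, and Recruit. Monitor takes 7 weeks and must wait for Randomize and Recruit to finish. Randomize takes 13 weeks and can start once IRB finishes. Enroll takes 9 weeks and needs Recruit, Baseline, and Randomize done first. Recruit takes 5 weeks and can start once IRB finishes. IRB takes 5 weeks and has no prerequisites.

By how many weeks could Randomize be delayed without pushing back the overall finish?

1

Critical path: IRB→Recruit→Baseline→Enroll = 5+5+9+9 = 28, so the finish is 28 weeks.
Randomize finishes as early as 18 and must finish by 19.
Float = 28 − 27 = 1.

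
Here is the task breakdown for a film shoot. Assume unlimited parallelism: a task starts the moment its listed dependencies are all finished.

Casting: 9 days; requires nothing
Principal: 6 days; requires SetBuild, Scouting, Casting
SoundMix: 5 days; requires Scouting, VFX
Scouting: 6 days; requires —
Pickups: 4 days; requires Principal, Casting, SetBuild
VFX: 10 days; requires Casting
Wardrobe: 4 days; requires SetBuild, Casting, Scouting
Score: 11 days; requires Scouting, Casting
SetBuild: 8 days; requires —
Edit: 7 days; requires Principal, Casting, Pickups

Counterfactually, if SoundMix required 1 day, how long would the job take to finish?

26

Baseline: Casting→Principal→Pickups→Edit = 9+6+4+7 = 26 → 26 days.
SoundMix is off the critical path — its longest chain is 24 days, giving 2 of slack.
That remains the longest chain; total 26 days.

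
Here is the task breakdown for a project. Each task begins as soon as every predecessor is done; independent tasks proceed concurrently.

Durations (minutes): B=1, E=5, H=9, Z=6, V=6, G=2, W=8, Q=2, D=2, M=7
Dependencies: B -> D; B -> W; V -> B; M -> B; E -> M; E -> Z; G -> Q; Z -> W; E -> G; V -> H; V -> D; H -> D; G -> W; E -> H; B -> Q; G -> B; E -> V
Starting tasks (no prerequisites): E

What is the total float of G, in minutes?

Critical path: E→V→H→D = 5+6+9+2 = 22, so the finish is 22 minutes.
The longest chain containing G totals 16 minutes.
Float = 22 − 16 = 6.

6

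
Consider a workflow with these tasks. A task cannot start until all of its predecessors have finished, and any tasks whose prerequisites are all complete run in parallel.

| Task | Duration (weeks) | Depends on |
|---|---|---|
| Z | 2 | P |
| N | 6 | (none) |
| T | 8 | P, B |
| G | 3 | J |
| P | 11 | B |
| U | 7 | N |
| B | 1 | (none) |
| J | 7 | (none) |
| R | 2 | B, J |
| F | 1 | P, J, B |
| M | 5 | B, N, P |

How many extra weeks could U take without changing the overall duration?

7

Critical path: B→P→T = 1+11+8 = 20, so the finish is 20 weeks.
The longest chain containing U totals 13 weeks.
Slack of U = 13 − 6 = 7 weeks.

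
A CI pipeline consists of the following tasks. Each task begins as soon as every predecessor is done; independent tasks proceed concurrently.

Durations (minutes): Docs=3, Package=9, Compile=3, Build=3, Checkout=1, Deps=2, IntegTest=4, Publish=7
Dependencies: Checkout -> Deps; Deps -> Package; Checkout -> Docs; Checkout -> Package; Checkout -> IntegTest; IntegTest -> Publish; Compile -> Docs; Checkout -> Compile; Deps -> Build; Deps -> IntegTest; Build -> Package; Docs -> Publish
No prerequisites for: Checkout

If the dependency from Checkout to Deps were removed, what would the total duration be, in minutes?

14

With the dependency in place, Checkout→Deps→Build→Package = 1+2+3+9 = 15 sets the finish at 15 minutes.
Without Checkout→Deps, Deps's earliest start moves from 1 to 0.
After: Checkout→Compile→Docs→Publish = 1+3+3+7 = 14 → 14 minutes.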